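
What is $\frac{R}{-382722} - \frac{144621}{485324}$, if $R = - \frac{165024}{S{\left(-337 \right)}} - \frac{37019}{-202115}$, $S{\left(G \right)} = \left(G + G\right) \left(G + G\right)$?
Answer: $- \frac{635246752945269157337}{2131785715872841466340} \approx -0.29799$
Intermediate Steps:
$S{\left(G \right)} = 4 G^{2}$ ($S{\left(G \right)} = 2 G 2 G = 4 G^{2}$)
$R = - \frac{4134245629}{22953998435}$ ($R = - \frac{165024}{4 \left(-337\right)^{2}} - \frac{37019}{-202115} = - \frac{165024}{4 \cdot 113569} - - \frac{37019}{202115} = - \frac{165024}{454276} + \frac{37019}{202115} = \left(-165024\right) \frac{1}{454276} + \frac{37019}{202115} = - \frac{41256}{113569} + \frac{37019}{202115} = - \frac{4134245629}{22953998435} \approx -0.18011$)
$\frac{R}{-382722} - \frac{144621}{485324} = - \frac{4134245629}{22953998435 \left(-382722\right)} - \frac{144621}{485324} = \left(- \frac{4134245629}{22953998435}\right) \left(- \frac{1}{382722}\right) - \frac{144621}{485324} = \frac{4134245629}{8785000189040070} - \frac{144621}{485324} = - \frac{635246752945269157337}{2131785715872841466340}$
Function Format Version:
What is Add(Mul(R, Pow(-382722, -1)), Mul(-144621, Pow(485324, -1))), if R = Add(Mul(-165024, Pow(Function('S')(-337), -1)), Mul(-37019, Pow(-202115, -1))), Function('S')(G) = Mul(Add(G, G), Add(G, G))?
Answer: Rational(-635246752945269157337, 2131785715872841466340) ≈ -0.29799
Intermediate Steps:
Function('S')(G) = Mul(4, Pow(G, 2)) (Function('S')(G) = Mul(Mul(2, G), Mul(2, G)) = Mul(4, Pow(G, 2)))
R = Rational(-4134245629, 22953998435) (R = Add(Mul(-165024, Pow(Mul(4, Pow(-337, 2)), -1)), Mul(-37019, Pow(-202115, -1))) = Add(Mul(-165024, Pow(Mul(4, 113569), -1)), Mul(-37019, Rational(-1, 202115))) = Add(Mul(-165024, Pow(454276, -1)), Rational(37019, 202115)) = Add(Mul(-165024, Rational(1, 454276)), Rational(37019, 202115)) = Add(Rational(-41256, 113569), Rational(37019, 202115)) = Rational(-4134245629, 22953998435) ≈ -0.18011)
Add(Mul(R, Pow(-382722, -1)), Mul(-144621, Pow(485324, -1))) = Add(Mul(Rational(-4134245629, 22953998435), Pow(-382722, -1)), Mul(-144621, Pow(485324, -1))) = Add(Mul(Rational(-4134245629, 22953998435), Rational(-1, 382722)), Mul(-144621, Rational(1, 485324))) = Add(Rational(4134245629, 8785000189040070), Rational(-144621, 485324)) = Rational(-635246752945269157337, 2131785715872841466340)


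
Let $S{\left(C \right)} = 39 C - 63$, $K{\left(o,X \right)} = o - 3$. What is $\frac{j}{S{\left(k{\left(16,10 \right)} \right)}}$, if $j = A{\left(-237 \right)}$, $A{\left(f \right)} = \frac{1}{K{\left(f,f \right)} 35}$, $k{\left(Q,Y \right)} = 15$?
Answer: $- \frac{1}{4384800} \approx -2.2806 \cdot 10^{-7}$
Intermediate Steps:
$K{\left(o,X \right)} = -3 + o$ ($K{\left(o,X \right)} = o - 3 = -3 + o$)
$S{\left(C \right)} = -63 + 39 C$
$A{\left(f \right)} = \frac{1}{-105 + 35 f}$ ($A{\left(f \right)} = \frac{1}{\left(-3 + f\right) 35} = \frac{1}{-105 + 35 f}$)
$j = - \frac{1}{8400}$ ($j = \frac{1}{35 \left(-3 - 237\right)} = \frac{1}{35 \left(-240\right)} = \frac{1}{35} \left(- \frac{1}{240}\right) = - \frac{1}{8400} \approx -0.00011905$)
$\frac{j}{S{\left(k{\left(16,10 \right)} \right)}} = - \frac{1}{8400 \left(-63 + 39 \cdot 15\right)} = - \frac{1}{8400 \left(-63 + 585\right)} = - \frac{1}{8400 \cdot 522} = \left(- \frac{1}{8400}\right) \frac{1}{522} = - \frac{1}{4384800}$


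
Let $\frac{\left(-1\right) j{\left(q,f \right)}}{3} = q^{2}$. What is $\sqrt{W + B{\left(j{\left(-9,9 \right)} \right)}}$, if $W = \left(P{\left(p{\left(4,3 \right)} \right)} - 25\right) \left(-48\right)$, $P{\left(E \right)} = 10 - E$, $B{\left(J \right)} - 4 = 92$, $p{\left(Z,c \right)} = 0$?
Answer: $4 \sqrt{51} \approx 28.566$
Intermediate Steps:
$j{\left(q,f \right)} = - 3 q^{2}$
$B{\left(J \right)} = 96$ ($B{\left(J \right)} = 4 + 92 = 96$)
$W = 720$ ($W = \left(\left(10 - 0\right) - 25\right) \left(-48\right) = \left(\left(10 + 0\right) - 25\right) \left(-48\right) = \left(10 - 25\right) \left(-48\right) = \left(-15\right) \left(-48\right) = 720$)
$\sqrt{W + B{\left(j{\left(-9,9 \right)} \right)}} = \sqrt{720 + 96} = \sqrt{816} = 4 \sqrt{51}$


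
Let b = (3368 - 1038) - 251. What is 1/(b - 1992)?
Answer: 1/87 ≈ 0.011494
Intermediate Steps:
b = 2079 (b = 2330 - 251 = 2079)
1/(b - 1992) = 1/(2079 - 1992) = 1/87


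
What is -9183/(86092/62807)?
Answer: -576756681/86092 ≈ -6699.3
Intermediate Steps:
-9183/(86092/62807) = -9183/(86092*(1/62807)) = -9183/86092/62807 = -9183*62807/86092 = -576756681/86092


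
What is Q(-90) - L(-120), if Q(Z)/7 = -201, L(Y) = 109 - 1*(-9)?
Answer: -1525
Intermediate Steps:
L(Y) = 118 (L(Y) = 109 + 9 = 118)
Q(Z) = -1407 (Q(Z) = 7*(-201) = -1407)
Q(-90) - L(-120) = -1407 - 1*118 = -1407 - 118 = -1525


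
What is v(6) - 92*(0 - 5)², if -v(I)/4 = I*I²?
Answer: -3164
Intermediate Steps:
v(I) = -4*I³ (v(I) = -4*I*I² = -4*I³)
v(6) - 92*(0 - 5)² = -4*6³ - 92*(0 - 5)² = -4*216 - 92*(-5)² = -864 - 92*25 = -864 - 2300 = -3164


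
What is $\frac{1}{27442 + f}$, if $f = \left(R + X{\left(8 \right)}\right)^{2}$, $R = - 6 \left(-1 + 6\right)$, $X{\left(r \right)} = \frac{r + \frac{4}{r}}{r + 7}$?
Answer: $\frac{900}{25477489} \approx 3.5325 \cdot 10^{-5}$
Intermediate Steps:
$X{\left(r \right)} = \frac{r + \frac{4}{r}}{7 + r}$
$R = -30$ ($R = \left(-6\right) 5 = -30$)
$f = \frac{779689}{900}$ ($f = \left(-30 + \frac{4 + 8^{2}}{8 \left(7 + 8\right)}\right)^{2} = \left(-30 + \frac{4 + 64}{8 \cdot 15}\right)^{2} = \left(-30 + \frac{1}{8} \cdot \frac{1}{15} \cdot 68\right)^{2} = \left(-30 + \frac{17}{30}\right)^{2} = \left(- \frac{883}{30}\right)^{2} = \frac{779689}{900} \approx 866.32$)
$\frac{1}{27442 + f} = \frac{1}{27442 + \frac{779689}{900}} = \frac{1}{\frac{25477489}{900}} = \frac{900}{25477489}$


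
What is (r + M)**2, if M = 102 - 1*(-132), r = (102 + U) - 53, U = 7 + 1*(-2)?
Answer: 82944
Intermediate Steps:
U = 5 (U = 7 - 2 = 5)
r = 54 (r = (102 + 5) - 53 = 107 - 53 = 54)
M = 234 (M = 102 + 132 = 234)
(r + M)**2 = (54 + 234)**2 = 288**2 = 82944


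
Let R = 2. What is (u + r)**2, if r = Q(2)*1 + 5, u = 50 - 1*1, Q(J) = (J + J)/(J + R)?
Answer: 3025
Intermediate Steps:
Q(J) = 2*J/(2 + J) (Q(J) = (J + J)/(J + 2) = (2*J)/(2 + J) = 2*J/(2 + J))
u = 49 (u = 50 - 1 = 49)
r = 6 (r = (2*2/(2 + 2))*1 + 5 = (2*2/4)*1 + 5 = (2*2*(1/4))*1 + 5 = 1*1 + 5 = 1 + 5 = 6)
(u + r)**2 = (49 + 6)**2 = 55**2 = 3025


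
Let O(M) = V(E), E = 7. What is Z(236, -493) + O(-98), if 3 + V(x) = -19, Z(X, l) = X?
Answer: 214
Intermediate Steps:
V(x) = -22 (V(x) = -3 - 19 = -22)
O(M) = -22
Z(236, -493) + O(-98) = 236 - 22 = 214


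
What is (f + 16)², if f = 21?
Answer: 1369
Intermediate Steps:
(f + 16)² = (21 + 16)² = 37² = 1369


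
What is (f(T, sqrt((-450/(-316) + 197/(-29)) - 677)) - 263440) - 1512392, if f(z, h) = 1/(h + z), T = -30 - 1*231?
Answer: -186614511908562/105085679 - I*sqrt(14326149930)/315257037 ≈ -1.7758e+6 - 0.00037966*I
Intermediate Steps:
T = -261 (T = -30 - 231 = -261)
(f(T, sqrt((-450/(-316) + 197/(-29)) - 677)) - 263440) - 1512392 = (1/(sqrt((-450/(-316) + 197/(-29)) - 677) - 261) - 263440) - 1512392 = (1/(sqrt((-450*(-1/316) + 197*(-1/29)) - 677) - 261) - 263440) - 1512392 = (1/(sqrt((225/158 - 197/29) - 677) - 261) - 263440) - 1512392 = (1/(sqrt(-24601/4582 - 677) - 261) - 263440) - 1512392 = (1/(sqrt(-3126615/4582) - 261) - 263440) - 1512392 = (1/(I*sqrt(14326149930)/4582 - 261) - 263440) - 1512392 = (1/(-261 + I*sqrt(14326149930)/4582) - 263440) - 1512392 = (-263440 + 1/(-261 + I*sqrt(14326149930)/4582)) - 1512392 = -1775832 + 1/(-261 + I*sqrt(14326149930)/4582)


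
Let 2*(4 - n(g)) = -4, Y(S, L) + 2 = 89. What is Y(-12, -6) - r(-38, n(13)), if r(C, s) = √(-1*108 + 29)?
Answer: 87 - I*√79 ≈ 87.0 - 8.8882*I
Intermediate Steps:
Y(S, L) = 87 (Y(S, L) = -2 + 89 = 87)
n(g) = 6 (n(g) = 4 - ½*(-4) = 4 + 2 = 6)
r(C, s) = I*√79 (r(C, s) = √(-108 + 29) = √(-79) = I*√79)
Y(-12, -6) - r(-38, n(13)) = 87 - I*√79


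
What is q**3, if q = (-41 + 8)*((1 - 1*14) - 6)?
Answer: 246491883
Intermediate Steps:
q = 627 (q = -33*((1 - 14) - 6) = -33*(-13 - 6) = -33*(-19) = 627)
q**3 = 627**3 = 246491883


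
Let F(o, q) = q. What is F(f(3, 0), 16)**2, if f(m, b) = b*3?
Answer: 256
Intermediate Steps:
f(m, b) = 3*b
F(f(3, 0), 16)**2 = 16**2 = 256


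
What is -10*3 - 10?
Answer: -40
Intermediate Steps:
-10*3 - 10 = -30 - 10 = -40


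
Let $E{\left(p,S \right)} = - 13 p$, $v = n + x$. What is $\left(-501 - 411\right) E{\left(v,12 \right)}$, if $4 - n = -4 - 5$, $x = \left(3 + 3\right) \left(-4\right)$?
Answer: $-130416$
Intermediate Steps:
$x = -24$ ($x = 6 \left(-4\right) = -24$)
$n = 13$ ($n = 4 - \left(-4 - 5\right) = 4 - -9 = 4 + 9 = 13$)
$v = -11$ ($v = 13 - 24 = -11$)
$\left(-501 - 411\right) E{\left(v,12 \right)} = \left(-501 - 411\right) \left(\left(-13\right) \left(-11\right)\right) = \left(-912\right) 143 = -130416$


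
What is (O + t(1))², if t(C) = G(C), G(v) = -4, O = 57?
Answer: 2809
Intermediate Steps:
t(C) = -4
(O + t(1))² = (57 - 4)² = 53² = 2809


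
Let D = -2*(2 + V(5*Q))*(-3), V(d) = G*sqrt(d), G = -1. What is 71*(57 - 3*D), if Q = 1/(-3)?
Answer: 1491 + 426*I*sqrt(15) ≈ 1491.0 + 1649.9*I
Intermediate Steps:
Q = -1/3 ≈ -0.33333
V(d) = -sqrt(d)
D = 12 - 2*I*sqrt(15) (D = -2*(2 - sqrt(5*(-1/3)))*(-3) = -2*(2 - sqrt(-5/3))*(-3) = -2*(2 - I*sqrt(15)/3)*(-3) = (-4 + 2*I*sqrt(15)/3)*(-3) = 12 - 2*I*sqrt(15) ≈ 12.0 - 7.746*I)
71*(57 - 3*D) = 71*(57 - 3*(12 - 2*I*sqrt(15))) = 71*(57 + (-36 + 6*I*sqrt(15))) = 71*(21 + 6*I*sqrt(15)) = 1491 + 426*I*sqrt(15)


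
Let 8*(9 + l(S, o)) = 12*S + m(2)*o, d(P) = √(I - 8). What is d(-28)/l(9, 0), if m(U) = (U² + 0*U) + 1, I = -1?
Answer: 2*I/3 ≈ 0.66667*I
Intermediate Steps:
m(U) = 1 + U² (m(U) = (U² + 0) + 1 = U² + 1 = 1 + U²)
d(P) = 3*I (d(P) = √(-1 - 8) = √(-9) = 3*I)
l(S, o) = -9 + 3*S/2 + 5*o/8 (l(S, o) = -9 + (12*S + (1 + 2²)*o)/8 = -9 + (12*S + (1 + 4)*o)/8 = -9 + (12*S + 5*o)/8 = -9 + (5*o + 12*S)/8 = -9 + (3*S/2 + 5*o/8) = -9 + 3*S/2 + 5*o/8)
d(-28)/l(9, 0) = (3*I)/(-9 + (3/2)*9 + (5/8)*0) = (3*I)/(-9 + 27/2 + 0) = (3*I)/(9/2) = (3*I)*(2/9) = 2*I/3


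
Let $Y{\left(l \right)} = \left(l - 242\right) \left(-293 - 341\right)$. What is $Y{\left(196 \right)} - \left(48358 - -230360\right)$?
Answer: $-249554$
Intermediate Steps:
$Y{\left(l \right)} = 153428 - 634 l$ ($Y{\left(l \right)} = \left(-242 + l\right) \left(-634\right) = 153428 - 634 l$)
$Y{\left(196 \right)} - \left(48358 - -230360\right) = \left(153428 - 124264\right) - \left(48358 - -230360\right) = \left(153428 - 124264\right) - \left(48358 + 230360\right) = 29164 - 278718 = -249554$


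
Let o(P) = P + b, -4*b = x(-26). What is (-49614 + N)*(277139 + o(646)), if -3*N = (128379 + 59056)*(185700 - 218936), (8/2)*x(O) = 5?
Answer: 13843546167422995/24 ≈ 5.7681e+14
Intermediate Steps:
x(O) = 5/4 (x(O) = (1/4)*5 = 5/4)
N = 6229589660/3 (N = -(128379 + 59056)*(185700 - 218936)/3 = -187435*(-33236)/3 = -1/3*(-6229589660) = 6229589660/3 ≈ 2.0765e+9)
b = -5/16 (b = -1/4*5/4 = -5/16 ≈ -0.31250)
o(P) = -5/16 + P (o(P) = P - 5/16 = -5/16 + P)
(-49614 + N)*(277139 + o(646)) = (-49614 + 6229589660/3)*(277139 + (-5/16 + 646)) = 6229440818*(277139 + 10331/16)/3 = (6229440818/3)*(4444555/16) = 13843546167422995/24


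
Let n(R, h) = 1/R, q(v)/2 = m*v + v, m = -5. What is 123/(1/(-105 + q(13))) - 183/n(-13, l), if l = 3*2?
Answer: -23328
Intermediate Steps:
q(v) = -8*v (q(v) = 2*(-5*v + v) = 2*(-4*v) = -8*v)
l = 6
n(R, h) = 1/R
123/(1/(-105 + q(13))) - 183/n(-13, l) = 123/(1/(-105 - 8*13)) - 183/(1/(-13)) = 123/(1/(-105 - 104)) - 183/(-1/13) = 123/(1/(-209)) - 183*(-13) = 123/(-1/209) + 2379 = 123*(-209) + 2379 = -25707 + 2379 = -23328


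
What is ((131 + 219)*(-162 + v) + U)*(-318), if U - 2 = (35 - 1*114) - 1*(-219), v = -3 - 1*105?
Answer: 30005844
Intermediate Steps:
v = -108 (v = -3 - 105 = -108)
U = 142 (U = 2 + ((35 - 1*114) - 1*(-219)) = 2 + ((35 - 114) + 219) = 2 + (-79 + 219) = 2 + 140 = 142)
((131 + 219)*(-162 + v) + U)*(-318) = ((131 + 219)*(-162 - 108) + 142)*(-318) = (350*(-270) + 142)*(-318) = (-94500 + 142)*(-318) = -94358*(-318) = 30005844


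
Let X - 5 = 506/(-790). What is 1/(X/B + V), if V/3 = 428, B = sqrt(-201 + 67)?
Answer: 2237086450/2872419248907 + 113365*I*sqrt(134)/5744838497814 ≈ 0.00077882 + 2.2843e-7*I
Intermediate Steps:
B = I*sqrt(134) (B = sqrt(-134) = I*sqrt(134) ≈ 11.576*I)
X = 1722/395 (X = 5 + 506/(-790) = 5 + 506*(-1/790) = 5 - 253/395 = 1722/395 ≈ 4.3595)
V = 1284 (V = 3*428 = 1284)
1/(X/B + V) = 1/(1722/(395*((I*sqrt(134)))) + 1284) = 1/(1722*(-I*sqrt(134)/134)/395 + 1284) = 1/(-861*I*sqrt(134)/26465 + 1284) = 1/(1284 - 861*I*sqrt(134)/26465)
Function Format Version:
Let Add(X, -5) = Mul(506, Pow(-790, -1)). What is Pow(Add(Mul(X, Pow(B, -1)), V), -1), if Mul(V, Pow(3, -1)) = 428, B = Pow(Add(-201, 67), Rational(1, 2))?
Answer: Add(Rational(2237086450, 2872419248907), Mul(Rational(113365, 5744838497814), I, Pow(134, Rational(1, 2)))) ≈ Add(0.00077882, Mul(2.2843e-7, I))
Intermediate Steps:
B = Mul(I, Pow(134, Rational(1, 2))) (B = Pow(-134, Rational(1, 2)) = Mul(I, Pow(134, Rational(1, 2))) ≈ Mul(11.576, I))
X = Rational(1722, 395) (X = Add(5, Mul(506, Pow(-790, -1))) = Add(5, Mul(506, Rational(-1, 790))) = Add(5, Rational(-253, 395)) = Rational(1722, 395) ≈ 4.3595)
V = 1284 (V = Mul(3, 428) = 1284)
Pow(Add(Mul(X, Pow(B, -1)), V), -1) = Pow(Add(Mul(Rational(1722, 395), Pow(Mul(I, Pow(134, Rational(1, 2))), -1)), 1284), -1) = Pow(Add(Mul(Rational(1722, 395), Mul(Rational(-1, 134), I, Pow(134, Rational(1, 2)))), 1284), -1) = Pow(Add(Mul(Rational(-861, 26465), I, Pow(134, Rational(1, 2))), 1284), -1) = Pow(Add(1284, Mul(Rational(-861, 26465), I, Pow(134, Rational(1, 2)))), -1)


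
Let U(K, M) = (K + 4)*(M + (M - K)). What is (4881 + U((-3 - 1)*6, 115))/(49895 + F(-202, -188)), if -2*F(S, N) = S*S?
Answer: -199/29493 ≈ -0.0067474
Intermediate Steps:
F(S, N) = -S²/2 (F(S, N) = -S*S/2 = -S²/2)
U(K, M) = (4 + K)*(-K + 2*M)
(4881 + U((-3 - 1)*6, 115))/(49895 + F(-202, -188)) = (4881 + (-((-3 - 1)*6)² - 4*(-3 - 1)*6 + 8*115 + 2*((-3 - 1)*6)*115))/(49895 - ½*(-202)²) = (4881 + (-(-4*6)² - (-16)*6 + 920 + 2*(-4*6)*115))/(49895 - ½*40804) = (4881 + (-1*(-24)² - 4*(-24) + 920 + 2*(-24)*115))/(49895 - 20402) = (4881 + (-1*576 + 96 + 920 - 5520))/29493 = (4881 + (-576 + 96 + 920 - 5520))*(1/29493) = (4881 - 5080)*(1/29493) = -199*1/29493 = -199/29493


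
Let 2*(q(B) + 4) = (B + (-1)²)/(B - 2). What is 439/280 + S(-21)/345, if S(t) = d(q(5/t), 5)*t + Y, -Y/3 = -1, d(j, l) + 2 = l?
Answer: 8977/6440 ≈ 1.3939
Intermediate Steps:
q(B) = -4 + (1 + B)/(2*(-2 + B)) (q(B) = -4 + ((B + (-1)²)/(B - 2))/2 = -4 + ((B + 1)/(-2 + B))/2 = -4 + ((1 + B)/(-2 + B))/2 = -4 + (1 + B)/(2*(-2 + B)))
d(j, l) = -2 + l
Y = 3 (Y = -3*(-1) = 3)
S(t) = 3 + 3*t (S(t) = (-2 + 5)*t + 3 = 3*t + 3 = 3 + 3*t)
439/280 + S(-21)/345 = 439/280 + (3 + 3*(-21))/345 = 439*(1/280) + (3 - 63)*(1/345) = 439/280 - 60*1/345 = 439/280 - 4/23 = 8977/6440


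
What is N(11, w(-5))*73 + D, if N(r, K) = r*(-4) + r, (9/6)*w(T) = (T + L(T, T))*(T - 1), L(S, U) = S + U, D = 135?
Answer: -2274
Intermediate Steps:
w(T) = 2*T*(-1 + T) (w(T) = 2*((T + (T + T))*(T - 1))/3 = 2*((T + 2*T)*(-1 + T))/3 = 2*((3*T)*(-1 + T))/3 = 2*(3*T*(-1 + T))/3 = 2*T*(-1 + T))
N(r, K) = -3*r (N(r, K) = -4*r + r = -3*r)
N(11, w(-5))*73 + D = -3*11*73 + 135 = -33*73 + 135 = -2409 + 135 = -2274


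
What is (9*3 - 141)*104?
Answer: -11856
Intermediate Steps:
(9*3 - 141)*104 = (27 - 141)*104 = -114*104 = -11856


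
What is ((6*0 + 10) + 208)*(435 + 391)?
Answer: 180068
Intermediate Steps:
((6*0 + 10) + 208)*(435 + 391) = ((0 + 10) + 208)*826 = (10 + 208)*826 = 218*826 = 180068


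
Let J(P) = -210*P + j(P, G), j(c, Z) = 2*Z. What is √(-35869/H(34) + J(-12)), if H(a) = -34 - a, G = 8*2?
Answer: √3559885/34 ≈ 55.493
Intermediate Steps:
G = 16
J(P) = 32 - 210*P (J(P) = -210*P + 2*16 = -210*P + 32 = 32 - 210*P)
√(-35869/H(34) + J(-12)) = √(-35869/(-34 - 1*34) + (32 - 210*(-12))) = √(-35869/(-34 - 34) + (32 + 2520)) = √(-35869/(-68) + 2552) = √(-35869*(-1/68) + 2552) = √(35869/68 + 2552) = √(209405/68) = √3559885/34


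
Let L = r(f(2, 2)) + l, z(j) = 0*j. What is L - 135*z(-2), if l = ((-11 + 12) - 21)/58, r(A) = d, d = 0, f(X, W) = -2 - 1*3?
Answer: -10/29 ≈ -0.34483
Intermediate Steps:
f(X, W) = -5 (f(X, W) = -2 - 3 = -5)
z(j) = 0
r(A) = 0
l = -10/29 (l = (1 - 21)*(1/58) = -20*1/58 = -10/29 ≈ -0.34483)
L = -10/29 (L = 0 - 10/29 = -10/29 ≈ -0.34483)
L - 135*z(-2) = -10/29 - 135*0 = -10/29 + 0 = -10/29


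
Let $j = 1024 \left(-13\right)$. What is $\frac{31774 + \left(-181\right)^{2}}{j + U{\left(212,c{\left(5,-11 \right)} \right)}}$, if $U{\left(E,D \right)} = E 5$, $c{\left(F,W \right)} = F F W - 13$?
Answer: $- \frac{64535}{12252} \approx -5.2673$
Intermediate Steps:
$c{\left(F,W \right)} = -13 + W F^{2}$ ($c{\left(F,W \right)} = F^{2} W - 13 = W F^{2} - 13 = -13 + W F^{2}$)
$j = -13312$
$U{\left(E,D \right)} = 5 E$
$\frac{31774 + \left(-181\right)^{2}}{j + U{\left(212,c{\left(5,-11 \right)} \right)}} = \frac{31774 + \left(-181\right)^{2}}{-13312 + 5 \cdot 212} = \frac{31774 + 32761}{-13312 + 1060} = \frac{64535}{-12252} = 64535 \left(- \frac{1}{12252}\right) = - \frac{64535}{12252}$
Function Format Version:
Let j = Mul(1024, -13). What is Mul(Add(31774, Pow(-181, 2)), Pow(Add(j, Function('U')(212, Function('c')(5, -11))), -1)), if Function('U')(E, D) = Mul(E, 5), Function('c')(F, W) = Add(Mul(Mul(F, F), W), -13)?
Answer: Rational(-64535, 12252) ≈ -5.2673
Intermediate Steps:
Function('c')(F, W) = Add(-13, Mul(W, Pow(F, 2))) (Function('c')(F, W) = Add(Mul(Pow(F, 2), W), -13) = Add(Mul(W, Pow(F, 2)), -13) = Add(-13, Mul(W, Pow(F, 2))))
j = -13312
Function('U')(E, D) = Mul(5, E)
Mul(Add(31774, Pow(-181, 2)), Pow(Add(j, Function('U')(212, Function('c')(5, -11))), -1)) = Mul(Add(31774, Pow(-181, 2)), Pow(Add(-13312, Mul(5, 212)), -1)) = Mul(Add(31774, 32761), Pow(Add(-13312, 1060), -1)) = Mul(64535, Pow(-12252, -1)) = Mul(64535, Rational(-1, 12252)) = Rational(-64535, 12252)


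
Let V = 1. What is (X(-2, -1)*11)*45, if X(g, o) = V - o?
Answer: 990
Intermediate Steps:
X(g, o) = 1 - o
(X(-2, -1)*11)*45 = ((1 - 1*(-1))*11)*45 = ((1 + 1)*11)*45 = (2*11)*45 = 22*45 = 990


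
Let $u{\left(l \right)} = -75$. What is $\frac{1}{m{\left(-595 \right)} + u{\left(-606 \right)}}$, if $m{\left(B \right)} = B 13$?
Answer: $- \frac{1}{7810} \approx -0.00012804$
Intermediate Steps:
$m{\left(B \right)} = 13 B$
$\frac{1}{m{\left(-595 \right)} + u{\left(-606 \right)}} = \frac{1}{13 \left(-595\right) - 75} = \frac{1}{-7735 - 75} = \frac{1}{-7810} = - \frac{1}{7810}$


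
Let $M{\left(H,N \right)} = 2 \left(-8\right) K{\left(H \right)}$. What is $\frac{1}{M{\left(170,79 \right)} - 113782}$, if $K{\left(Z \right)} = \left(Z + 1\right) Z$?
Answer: $- \frac{1}{578902} \approx -1.7274 \cdot 10^{-6}$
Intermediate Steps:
$K{\left(Z \right)} = Z \left(1 + Z\right)$ ($K{\left(Z \right)} = \left(1 + Z\right) Z = Z \left(1 + Z\right)$)
$M{\left(H,N \right)} = - 16 H \left(1 + H\right)$ ($M{\left(H,N \right)} = 2 \left(-8\right) H \left(1 + H\right) = - 16 H \left(1 + H\right)$)
$\frac{1}{M{\left(170,79 \right)} - 113782} = \frac{1}{\left(-16\right) 170 \left(1 + 170\right) - 113782} = \frac{1}{\left(-16\right) 170 \cdot 171 - 113782} = \frac{1}{-465120 - 113782} = \frac{1}{-578902} = - \frac{1}{578902}$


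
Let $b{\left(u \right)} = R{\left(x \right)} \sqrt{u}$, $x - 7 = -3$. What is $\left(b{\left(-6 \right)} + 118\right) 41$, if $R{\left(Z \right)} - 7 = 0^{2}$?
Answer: $4838 + 287 i \sqrt{6} \approx 4838.0 + 703.0 i$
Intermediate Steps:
$x = 4$ ($x = 7 - 3 = 4$)
$R{\left(Z \right)} = 7$ ($R{\left(Z \right)} = 7 + 0^{2} = 7 + 0 = 7$)
$b{\left(u \right)} = 7 \sqrt{u}$
$\left(b{\left(-6 \right)} + 118\right) 41 = \left(7 \sqrt{-6} + 118\right) 41 = \left(7 i \sqrt{6} + 118\right) 41 = \left(118 + 7 i \sqrt{6}\right) 41 = 4838 + 287 i \sqrt{6}$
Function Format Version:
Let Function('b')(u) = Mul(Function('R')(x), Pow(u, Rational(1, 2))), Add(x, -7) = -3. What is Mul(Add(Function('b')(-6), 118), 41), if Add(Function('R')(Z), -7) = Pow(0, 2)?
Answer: Add(4838, Mul(287, I, Pow(6, Rational(1, 2)))) ≈ Add(4838.0, Mul(703.00, I))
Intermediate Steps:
x = 4 (x = Add(7, -3) = 4)
Function('R')(Z) = 7 (Function('R')(Z) = Add(7, Pow(0, 2)) = Add(7, 0) = 7)
Function('b')(u) = Mul(7, Pow(u, Rational(1, 2)))
Mul(Add(Function('b')(-6), 118), 41) = Mul(Add(Mul(7, Pow(-6, Rational(1, 2))), 118), 41) = Mul(Add(Mul(7, Mul(I, Pow(6, Rational(1, 2)))), 118), 41) = Mul(Add(Mul(7, I, Pow(6, Rational(1, 2))), 118), 41) = Mul(Add(118, Mul(7, I, Pow(6, Rational(1, 2)))), 41) = Add(4838, Mul(287, I, Pow(6, Rational(1, 2))))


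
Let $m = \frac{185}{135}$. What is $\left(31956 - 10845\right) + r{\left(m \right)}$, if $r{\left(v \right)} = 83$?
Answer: $21194$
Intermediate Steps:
$m = \frac{37}{27}$ ($m = 185 \cdot \frac{1}{135} = \frac{37}{27} \approx 1.3704$)
$\left(31956 - 10845\right) + r{\left(m \right)} = \left(31956 - 10845\right) + 83 = 21111 + 83 = 21194$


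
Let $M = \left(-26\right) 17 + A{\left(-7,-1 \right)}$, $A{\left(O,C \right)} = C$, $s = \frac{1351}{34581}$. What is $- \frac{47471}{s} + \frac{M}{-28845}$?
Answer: $- \frac{47351797109602}{38969595} \approx -1.2151 \cdot 10^{6}$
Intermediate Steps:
$s = \frac{1351}{34581}$ ($s = 1351 \cdot \frac{1}{34581} = \frac{1351}{34581} \approx 0.039068$)
$M = -443$ ($M = \left(-26\right) 17 - 1 = -442 - 1 = -443$)
$- \frac{47471}{s} + \frac{M}{-28845} = - \frac{47471}{\frac{1351}{34581}} - \frac{443}{-28845} = \left(-47471\right) \frac{34581}{1351} - - \frac{443}{28845} = - \frac{1641594651}{1351} + \frac{443}{28845} = - \frac{47351797109602}{38969595}$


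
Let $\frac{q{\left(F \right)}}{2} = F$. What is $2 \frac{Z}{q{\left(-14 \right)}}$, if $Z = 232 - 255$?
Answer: $\frac{23}{14} \approx 1.6429$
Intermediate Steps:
$Z = -23$ ($Z = 232 - 255 = -23$)
$q{\left(F \right)} = 2 F$
$2 \frac{Z}{q{\left(-14 \right)}} = 2 \left(- \frac{23}{2 \left(-14\right)}\right) = 2 \left(- \frac{23}{-28}\right) = 2 \left(\left(-23\right) \left(- \frac{1}{28}\right)\right) = 2 \cdot \frac{23}{28} = \frac{23}{14}$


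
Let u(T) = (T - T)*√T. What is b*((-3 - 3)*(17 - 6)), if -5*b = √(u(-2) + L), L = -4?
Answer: 132*I/5 ≈ 26.4*I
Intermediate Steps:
u(T) = 0 (u(T) = 0*√T = 0)
b = -2*I/5 (b = -√(0 - 4)/5 = -2*I/5 ≈ -0.4*I)
b*((-3 - 3)*(17 - 6)) = (-2*I/5)*((-3 - 3)*(17 - 6)) = (-2*I/5)*(-6*11) = -2*I/5*(-66) = 132*I/5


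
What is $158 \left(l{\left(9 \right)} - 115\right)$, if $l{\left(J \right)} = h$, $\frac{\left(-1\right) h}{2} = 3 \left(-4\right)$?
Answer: $-14378$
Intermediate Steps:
$h = 24$ ($h = - 2 \cdot 3 \left(-4\right) = \left(-2\right) \left(-12\right) = 24$)
$l{\left(J \right)} = 24$
$158 \left(l{\left(9 \right)} - 115\right) = 158 \left(24 - 115\right) = 158 \left(-91\right) = -14378$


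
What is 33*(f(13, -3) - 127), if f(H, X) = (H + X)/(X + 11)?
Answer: -16599/4 ≈ -4149.8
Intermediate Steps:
f(H, X) = (H + X)/(11 + X)
33*(f(13, -3) - 127) = 33*((13 - 3)/(11 - 3) - 127) = 33*(10/8 - 127) = 33*((1/8)*10 - 127) = 33*(5/4 - 127) = 33*(-503/4) = -16599/4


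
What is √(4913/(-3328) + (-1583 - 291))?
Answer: I*√81140605/208 ≈ 43.307*I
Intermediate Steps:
√(4913/(-3328) + (-1583 - 291)) = √(4913*(-1/3328) - 1874) = √(-4913/3328 - 1874) = √(-6241585/3328) = I*√81140605/208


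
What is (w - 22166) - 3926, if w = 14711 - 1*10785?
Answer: -22166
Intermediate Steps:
w = 3926 (w = 14711 - 10785 = 3926)
(w - 22166) - 3926 = (3926 - 22166) - 3926 = -18240 - 3926 = -22166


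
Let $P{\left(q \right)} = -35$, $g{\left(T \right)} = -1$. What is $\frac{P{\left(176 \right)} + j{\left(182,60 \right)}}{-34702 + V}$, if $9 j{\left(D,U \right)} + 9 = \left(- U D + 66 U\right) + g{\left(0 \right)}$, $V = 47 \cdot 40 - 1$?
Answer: $\frac{7285}{295407} \approx 0.024661$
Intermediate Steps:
$V = 1879$ ($V = 1880 - 1 = 1879$)
$j{\left(D,U \right)} = - \frac{10}{9} + \frac{22 U}{3} - \frac{D U}{9}$ ($j{\left(D,U \right)} = -1 + \frac{\left(- U D + 66 U\right) - 1}{9} = -1 + \frac{\left(- D U + 66 U\right) - 1}{9} = -1 + \frac{\left(66 U - D U\right) - 1}{9} = -1 + \frac{-1 + 66 U - D U}{9} = -1 - \left(\frac{1}{9} - \frac{22 U}{3} + \frac{D U}{9}\right) = - \frac{10}{9} + \frac{22 U}{3} - \frac{D U}{9}$)
$\frac{P{\left(176 \right)} + j{\left(182,60 \right)}}{-34702 + V} = \frac{-35 - \left(- \frac{3950}{9} + \frac{3640}{3}\right)}{-34702 + 1879} = \frac{-35 - \frac{6970}{9}}{-32823} = \left(-35 - \frac{6970}{9}\right) \left(- \frac{1}{32823}\right) = \left(- \frac{7285}{9}\right) \left(- \frac{1}{32823}\right) = \frac{7285}{295407}$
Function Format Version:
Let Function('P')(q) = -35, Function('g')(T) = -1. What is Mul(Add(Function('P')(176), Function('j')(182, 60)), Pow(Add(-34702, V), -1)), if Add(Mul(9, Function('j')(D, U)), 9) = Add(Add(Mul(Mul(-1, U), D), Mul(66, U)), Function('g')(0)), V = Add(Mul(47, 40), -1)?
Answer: Rational(7285, 295407) ≈ 0.024661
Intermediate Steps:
V = 1879 (V = Add(1880, -1) = 1879)
Function('j')(D, U) = Add(Rational(-10, 9), Mul(Rational(22, 3), U), Mul(Rational(-1, 9), D, U)) (Function('j')(D, U) = Add(-1, Mul(Rational(1, 9), Add(Add(Mul(Mul(-1, U), D), Mul(66, U)), -1))) = Add(-1, Mul(Rational(1, 9), Add(Add(Mul(-1, D, U), Mul(66, U)), -1))) = Add(-1, Mul(Rational(1, 9), Add(Add(Mul(66, U), Mul(-1, D, U)), -1))) = Add(-1, Mul(Rational(1, 9), Add(-1, Mul(66, U), Mul(-1, D, U)))) = Add(-1, Add(Rational(-1, 9), Mul(Rational(22, 3), U), Mul(Rational(-1, 9), D, U))) = Add(Rational(-10, 9), Mul(Rational(22, 3), U), Mul(Rational(-1, 9), D, U)))
Mul(Add(Function('P')(176), Function('j')(182, 60)), Pow(Add(-34702, V), -1)) = Mul(Add(-35, Add(Rational(-10, 9), Mul(Rational(22, 3), 60), Mul(Rational(-1, 9), 182, 60))), Pow(Add(-34702, 1879), -1)) = Mul(Add(-35, Add(Rational(-10, 9), 440, Rational(-3640, 3))), Pow(-32823, -1)) = Mul(Add(-35, Rational(-6970, 9)), Rational(-1, 32823)) = Mul(Rational(-7285, 9), Rational(-1, 32823)) = Rational(7285, 295407)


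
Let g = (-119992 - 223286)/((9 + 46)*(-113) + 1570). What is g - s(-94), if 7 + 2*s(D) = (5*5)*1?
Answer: 301473/4645 ≈ 64.903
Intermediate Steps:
g = 343278/4645 (g = -343278/(55*(-113) + 1570) = -343278/(-6215 + 1570) = -343278/(-4645) = -343278*(-1/4645) = 343278/4645 ≈ 73.903)
s(D) = 9 (s(D) = -7/2 + ((5*5)*1)/2 = -7/2 + (25*1)/2 = -7/2 + (½)*25 = -7/2 + 25/2 = 9)
g - s(-94) = 343278/4645 - 1*9 = 343278/4645 - 9 = 301473/4645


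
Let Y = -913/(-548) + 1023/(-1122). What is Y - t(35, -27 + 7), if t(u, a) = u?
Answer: -319033/9316 ≈ -34.246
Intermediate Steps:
Y = 7027/9316 (Y = -913*(-1/548) + 1023*(-1/1122) = 913/548 - 31/34 = 7027/9316 ≈ 0.75429)
Y - t(35, -27 + 7) = 7027/9316 - 1*35 = 7027/9316 - 35 = -319033/9316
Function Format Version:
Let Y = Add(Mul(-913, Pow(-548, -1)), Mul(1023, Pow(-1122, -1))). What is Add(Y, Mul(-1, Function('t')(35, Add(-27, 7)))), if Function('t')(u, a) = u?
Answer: Rational(-319033, 9316) ≈ -34.246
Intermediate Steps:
Y = Rational(7027, 9316) (Y = Add(Mul(-913, Rational(-1, 548)), Mul(1023, Rational(-1, 1122))) = Add(Rational(913, 548), Rational(-31, 34)) = Rational(7027, 9316) ≈ 0.75429)
Add(Y, Mul(-1, Function('t')(35, Add(-27, 7)))) = Add(Rational(7027, 9316), Mul(-1, 35)) = Add(Rational(7027, 9316), -35) = Rational(-319033, 9316)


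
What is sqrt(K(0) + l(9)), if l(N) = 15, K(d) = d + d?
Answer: sqrt(15) ≈ 3.8730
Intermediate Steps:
K(d) = 2*d
sqrt(K(0) + l(9)) = sqrt(2*0 + 15) = sqrt(0 + 15) = sqrt(15)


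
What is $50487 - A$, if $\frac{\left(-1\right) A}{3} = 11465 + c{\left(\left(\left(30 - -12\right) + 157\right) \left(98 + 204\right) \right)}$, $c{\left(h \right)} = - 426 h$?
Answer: $-76720362$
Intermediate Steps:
$A = 76770849$ ($A = - 3 \left(11465 - 426 \left(\left(30 - -12\right) + 157\right) \left(98 + 204\right)\right) = - 3 \left(11465 - 426 \left(\left(30 + 12\right) + 157\right) 302\right) = - 3 \left(11465 - 426 \left(42 + 157\right) 302\right) = - 3 \left(11465 - 426 \cdot 199 \cdot 302\right) = - 3 \left(11465 - 25601748\right) = \left(-3\right) \left(-25590283\right) = 76770849$)
$50487 - A = 50487 - 76770849 = -76720362$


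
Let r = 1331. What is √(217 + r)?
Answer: 6*√43 ≈ 39.345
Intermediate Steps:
√(217 + r) = √(217 + 1331) = √1548 = 6*√43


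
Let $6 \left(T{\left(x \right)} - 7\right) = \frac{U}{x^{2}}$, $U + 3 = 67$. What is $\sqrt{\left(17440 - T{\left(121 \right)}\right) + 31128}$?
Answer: $\frac{\sqrt{6398834313}}{363} \approx 220.37$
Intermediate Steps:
$U = 64$ ($U = -3 + 67 = 64$)
$T{\left(x \right)} = 7 + \frac{32}{3 x^{2}}$ ($T{\left(x \right)} = 7 + \frac{64 \frac{1}{x^{2}}}{6} = 7 + \frac{32}{3 x^{2}}$)
$\sqrt{\left(17440 - T{\left(121 \right)}\right) + 31128} = \sqrt{\left(17440 - \left(7 + \frac{32}{3 \cdot 14641}\right)\right) + 31128} = \sqrt{\left(17440 - \left(7 + \frac{32}{3} \cdot \frac{1}{14641}\right)\right) + 31128} = \sqrt{\left(17440 - \left(7 + \frac{32}{43923}\right)\right) + 31128} = \sqrt{\left(17440 - \frac{307493}{43923}\right) + 31128} = \sqrt{\frac{765709627}{43923} + 31128} = \sqrt{\frac{2132944771}{43923}} = \frac{\sqrt{6398834313}}{363}$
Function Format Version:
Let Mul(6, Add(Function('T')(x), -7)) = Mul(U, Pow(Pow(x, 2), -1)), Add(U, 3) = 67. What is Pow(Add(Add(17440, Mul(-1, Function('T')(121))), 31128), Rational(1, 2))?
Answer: Mul(Rational(1, 363), Pow(6398834313, Rational(1, 2))) ≈ 220.37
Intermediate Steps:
U = 64 (U = Add(-3, 67) = 64)
Function('T')(x) = Add(7, Mul(Rational(32, 3), Pow(x, -2))) (Function('T')(x) = Add(7, Mul(Rational(1, 6), Mul(64, Pow(Pow(x, 2), -1)))) = Add(7, Mul(Rational(1, 6), Mul(64, Pow(x, -2)))) = Add(7, Mul(Rational(32, 3), Pow(x, -2))))
Pow(Add(Add(17440, Mul(-1, Function('T')(121))), 31128), Rational(1, 2)) = Pow(Add(Add(17440, Mul(-1, Add(7, Mul(Rational(32, 3), Pow(121, -2))))), 31128), Rational(1, 2)) = Pow(Add(Add(17440, Mul(-1, Add(7, Mul(Rational(32, 3), Rational(1, 14641))))), 31128), Rational(1, 2)) = Pow(Add(Add(17440, Mul(-1, Add(7, Rational(32, 43923)))), 31128), Rational(1, 2)) = Pow(Add(Add(17440, Mul(-1, Rational(307493, 43923))), 31128), Rational(1, 2)) = Pow(Add(Add(17440, Rational(-307493, 43923)), 31128), Rational(1, 2)) = Pow(Add(Rational(765709627, 43923), 31128), Rational(1, 2)) = Pow(Rational(2132944771, 43923), Rational(1, 2)) = Mul(Rational(1, 363), Pow(6398834313, Rational(1, 2)))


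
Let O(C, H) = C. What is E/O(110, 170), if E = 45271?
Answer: 45271/110 ≈ 411.55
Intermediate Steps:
E/O(110, 170) = 45271/110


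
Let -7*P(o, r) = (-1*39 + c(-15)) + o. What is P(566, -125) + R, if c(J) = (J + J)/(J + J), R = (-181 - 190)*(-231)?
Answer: 599379/7 ≈ 85626.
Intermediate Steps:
R = 85701 (R = -371*(-231) = 85701)
c(J) = 1 (c(J) = (2*J)/((2*J)) = (2*J)*(1/(2*J)) = 1)
P(o, r) = 38/7 - o/7 (P(o, r) = -((-1*39 + 1) + o)/7 = -((-39 + 1) + o)/7 = -(-38 + o)/7 = 38/7 - o/7)
P(566, -125) + R = (38/7 - ⅐*566) + 85701 = (38/7 - 566/7) + 85701 = -528/7 + 85701 = 599379/7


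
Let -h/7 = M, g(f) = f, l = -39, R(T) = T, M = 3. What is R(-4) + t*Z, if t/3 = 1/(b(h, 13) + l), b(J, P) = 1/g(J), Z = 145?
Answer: -2483/164 ≈ -15.140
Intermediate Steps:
h = -21 (h = -7*3 = -21)
b(J, P) = 1/J
t = -63/820 (t = 3/(1/(-21) - 39) = 3/(-1/21 - 39) = 3/(-820/21) = 3*(-21/820) = -63/820 ≈ -0.076829)
R(-4) + t*Z = -4 - 63/820*145 = -4 - 1827/164 = -2483/164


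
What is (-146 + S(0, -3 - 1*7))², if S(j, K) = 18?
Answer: 16384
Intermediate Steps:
(-146 + S(0, -3 - 1*7))² = (-146 + 18)² = (-128)² = 16384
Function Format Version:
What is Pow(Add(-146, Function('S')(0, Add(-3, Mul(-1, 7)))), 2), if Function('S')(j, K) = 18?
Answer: 16384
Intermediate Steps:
Pow(Add(-146, Function('S')(0, Add(-3, Mul(-1, 7)))), 2) = Pow(Add(-146, 18), 2) = Pow(-128, 2) = 16384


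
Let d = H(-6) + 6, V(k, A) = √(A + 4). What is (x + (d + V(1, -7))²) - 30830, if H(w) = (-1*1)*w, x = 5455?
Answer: -25234 + 24*I*√3 ≈ -25234.0 + 41.569*I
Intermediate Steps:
H(w) = -w
V(k, A) = √(4 + A)
d = 12 (d = -1*(-6) + 6 = 6 + 6 = 12)
(x + (d + V(1, -7))²) - 30830 = (5455 + (12 + √(4 - 7))²) - 30830 = (5455 + (12 + √(-3))²) - 30830 = (5455 + (12 + I*√3)²) - 30830 = -25375 + (12 + I*√3)²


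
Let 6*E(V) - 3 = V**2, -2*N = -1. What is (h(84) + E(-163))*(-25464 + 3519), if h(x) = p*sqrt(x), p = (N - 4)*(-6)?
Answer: -97187090 - 921690*sqrt(21) ≈ -1.0141e+8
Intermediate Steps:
N = 1/2 (N = -1/2*(-1) = 1/2 ≈ 0.50000)
p = 21 (p = (1/2 - 4)*(-6) = -7/2*(-6) = 21)
h(x) = 21*sqrt(x)
E(V) = 1/2 + V**2/6
(h(84) + E(-163))*(-25464 + 3519) = (21*sqrt(84) + (1/2 + (1/6)*(-163)**2))*(-25464 + 3519) = (21*(2*sqrt(21)) + (1/2 + (1/6)*26569))*(-21945) = (42*sqrt(21) + (1/2 + 26569/6))*(-21945) = (42*sqrt(21) + 13286/3)*(-21945) = (13286/3 + 42*sqrt(21))*(-21945) = -97187090 - 921690*sqrt(21)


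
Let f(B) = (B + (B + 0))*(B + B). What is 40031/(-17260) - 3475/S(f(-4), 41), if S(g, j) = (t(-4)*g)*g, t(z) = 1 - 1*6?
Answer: -37992819/17674240 ≈ -2.1496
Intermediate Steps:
f(B) = 4*B² (f(B) = (B + B)*(2*B) = (2*B)*(2*B) = 4*B²)
t(z) = -5 (t(z) = 1 - 6 = -5)
S(g, j) = -5*g² (S(g, j) = (-5*g)*g = -5*g²)
40031/(-17260) - 3475/S(f(-4), 41) = 40031/(-17260) - 3475/((-5*(4*(-4)²)²)) = 40031*(-1/17260) - 3475/((-5*(4*16)²)) = -40031/17260 - 3475/((-5*64²)) = -40031/17260 - 3475/((-5*4096)) = -40031/17260 - 3475/(-20480) = -40031/17260 - 3475*(-1/20480) = -40031/17260 + 695/4096 = -37992819/17674240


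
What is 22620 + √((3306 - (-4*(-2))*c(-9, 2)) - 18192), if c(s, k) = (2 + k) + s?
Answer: 22620 + I*√14846 ≈ 22620.0 + 121.84*I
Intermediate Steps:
c(s, k) = 2 + k + s
22620 + √((3306 - (-4*(-2))*c(-9, 2)) - 18192) = 22620 + √((3306 - (-4*(-2))*(2 + 2 - 9)) - 18192) = 22620 + √((3306 - 8*(-5)) - 18192) = 22620 + √((3306 - 1*(-40)) - 18192) = 22620 + √((3306 + 40) - 18192) = 22620 + √(3346 - 18192) = 22620 + √(-14846) = 22620 + I*√14846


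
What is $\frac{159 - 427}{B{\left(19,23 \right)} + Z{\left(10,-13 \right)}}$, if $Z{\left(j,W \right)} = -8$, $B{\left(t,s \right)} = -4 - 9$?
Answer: $\frac{268}{21} \approx 12.762$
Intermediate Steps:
$B{\left(t,s \right)} = -13$ ($B{\left(t,s \right)} = -4 - 9 = -13$)
$\frac{159 - 427}{B{\left(19,23 \right)} + Z{\left(10,-13 \right)}} = \frac{159 - 427}{-13 - 8} = - \frac{268}{-21} = \left(-268\right) \left(- \frac{1}{21}\right) = \frac{268}{21}$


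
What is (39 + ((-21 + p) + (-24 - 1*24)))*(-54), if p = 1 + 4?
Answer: 1350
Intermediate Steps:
p = 5
(39 + ((-21 + p) + (-24 - 1*24)))*(-54) = (39 + ((-21 + 5) + (-24 - 1*24)))*(-54) = (39 + (-16 + (-24 - 24)))*(-54) = (39 + (-16 - 48))*(-54) = (39 - 64)*(-54) = -25*(-54) = 1350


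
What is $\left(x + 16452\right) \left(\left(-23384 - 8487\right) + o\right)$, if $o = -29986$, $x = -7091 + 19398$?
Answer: $-1778945463$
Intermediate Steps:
$x = 12307$
$\left(x + 16452\right) \left(\left(-23384 - 8487\right) + o\right) = \left(12307 + 16452\right) \left(\left(-23384 - 8487\right) - 29986\right) = 28759 \left(-31871 - 29986\right) = 28759 \left(-61857\right) = -1778945463$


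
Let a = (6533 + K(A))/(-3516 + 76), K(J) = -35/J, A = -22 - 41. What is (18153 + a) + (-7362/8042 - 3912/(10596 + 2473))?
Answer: 14764586460095831/813480950520 ≈ 18150.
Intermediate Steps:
A = -63
a = -29401/15480 (a = (6533 - 35/(-63))/(-3516 + 76) = (6533 - 35*(-1/63))/(-3440) = (6533 + 5/9)*(-1/3440) = (58802/9)*(-1/3440) = -29401/15480 ≈ -1.8993)
(18153 + a) + (-7362/8042 - 3912/(10596 + 2473)) = (18153 - 29401/15480) + (-7362/8042 - 3912/(10596 + 2473)) = 280979039/15480 + (-7362*1/8042 - 3912/13069) = 280979039/15480 + (-3681/4021 - 3912*1/13069) = 280979039/15480 + (-3681/4021 - 3912/13069) = 280979039/15480 - 63837141/52550449 = 14764586460095831/813480950520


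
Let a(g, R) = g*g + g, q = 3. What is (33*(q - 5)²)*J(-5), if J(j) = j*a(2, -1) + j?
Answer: -4620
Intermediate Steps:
a(g, R) = g + g² (a(g, R) = g² + g = g + g²)
J(j) = 7*j (J(j) = j*(2*(1 + 2)) + j = j*(2*3) + j = j*6 + j = 6*j + j = 7*j)
(33*(q - 5)²)*J(-5) = (33*(3 - 5)²)*(7*(-5)) = (33*(-2)²)*(-35) = (33*4)*(-35) = 132*(-35) = -4620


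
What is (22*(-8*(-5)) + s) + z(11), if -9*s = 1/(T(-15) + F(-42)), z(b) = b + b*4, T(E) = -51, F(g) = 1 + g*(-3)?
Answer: 639539/684 ≈ 935.00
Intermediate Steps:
F(g) = 1 - 3*g
z(b) = 5*b (z(b) = b + 4*b = 5*b)
s = -1/684 (s = -1/(9*(-51 + (1 - 3*(-42)))) = -1/(9*(-51 + (1 + 126))) = -1/(9*(-51 + 127)) = -1/9/76 = -1/9*1/76 = -1/684 ≈ -0.0014620)
(22*(-8*(-5)) + s) + z(11) = (22*(-8*(-5)) - 1/684) + 5*11 = (22*40 - 1/684) + 55 = (880 - 1/684) + 55 = 601919/684 + 55 = 639539/684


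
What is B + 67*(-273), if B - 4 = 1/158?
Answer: -2889345/158 ≈ -18287.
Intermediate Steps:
B = 633/158 (B = 4 + 1/158 = 633/158 ≈ 4.0063)
B + 67*(-273) = 633/158 + 67*(-273) = 633/158 - 18291 = -2889345/158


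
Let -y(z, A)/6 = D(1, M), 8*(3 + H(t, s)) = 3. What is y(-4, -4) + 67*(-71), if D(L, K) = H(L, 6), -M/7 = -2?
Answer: -18965/4 ≈ -4741.3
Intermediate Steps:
M = 14 (M = -7*(-2) = 14)
H(t, s) = -21/8 (H(t, s) = -3 + (⅛)*3 = -3 + 3/8 = -21/8)
D(L, K) = -21/8
y(z, A) = 63/4 (y(z, A) = -6*(-21/8) = 63/4)
y(-4, -4) + 67*(-71) = 63/4 + 67*(-71) = 63/4 - 4757 = -18965/4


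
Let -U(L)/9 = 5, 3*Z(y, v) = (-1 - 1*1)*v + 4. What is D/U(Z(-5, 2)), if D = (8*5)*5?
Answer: -40/9 ≈ -4.4444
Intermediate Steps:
Z(y, v) = 4/3 - 2*v/3 (Z(y, v) = ((-1 - 1*1)*v + 4)/3 = ((-1 - 1)*v + 4)/3 = (-2*v + 4)/3 = (4 - 2*v)/3 = 4/3 - 2*v/3)
U(L) = -45 (U(L) = -9*5 = -45)
D = 200 (D = 40*5 = 200)
D/U(Z(-5, 2)) = 200/(-45) = -1/45*200 = -40/9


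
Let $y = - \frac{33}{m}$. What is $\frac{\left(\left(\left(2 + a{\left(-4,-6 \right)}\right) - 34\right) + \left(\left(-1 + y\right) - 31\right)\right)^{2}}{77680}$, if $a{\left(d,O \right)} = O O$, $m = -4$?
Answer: $\frac{6241}{1242880} \approx 0.0050214$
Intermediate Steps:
$a{\left(d,O \right)} = O^{2}$
$y = \frac{33}{4}$ ($y = - \frac{33}{-4} = \left(-33\right) \left(- \frac{1}{4}\right) = \frac{33}{4} \approx 8.25$)
$\frac{\left(\left(\left(2 + a{\left(-4,-6 \right)}\right) - 34\right) + \left(\left(-1 + y\right) - 31\right)\right)^{2}}{77680} = \frac{\left(\left(\left(2 + \left(-6\right)^{2}\right) - 34\right) + \left(\left(-1 + \frac{33}{4}\right) - 31\right)\right)^{2}}{77680} = \left(\left(\left(2 + 36\right) - 34\right) + \left(\frac{29}{4} - 31\right)\right)^{2} \cdot \frac{1}{77680} = \left(\left(38 - 34\right) - \frac{95}{4}\right)^{2} \cdot \frac{1}{77680} = \left(4 - \frac{95}{4}\right)^{2} \cdot \frac{1}{77680} = \left(- \frac{79}{4}\right)^{2} \cdot \frac{1}{77680} = \frac{6241}{16} \cdot \frac{1}{77680} = \frac{6241}{1242880}$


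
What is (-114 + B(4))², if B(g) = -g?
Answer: 13924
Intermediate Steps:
(-114 + B(4))² = (-114 - 1*4)² = (-114 - 4)² = (-118)² = 13924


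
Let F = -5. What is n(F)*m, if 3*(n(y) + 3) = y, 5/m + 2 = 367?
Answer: -14/219 ≈ -0.063927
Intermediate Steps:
m = 1/73 (m = 5/(-2 + 367) = 5/365 = 5*(1/365) = 1/73 ≈ 0.013699)
n(y) = -3 + y/3
n(F)*m = (-3 + (⅓)*(-5))*(1/73) = (-3 - 5/3)*(1/73) = -14/3*1/73 = -14/219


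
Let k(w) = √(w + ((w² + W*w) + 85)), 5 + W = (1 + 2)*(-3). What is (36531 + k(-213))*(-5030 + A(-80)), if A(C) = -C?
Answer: -180828450 - 410850*√7 ≈ -1.8192e+8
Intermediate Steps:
W = -14 (W = -5 + (1 + 2)*(-3) = -5 + 3*(-3) = -5 - 9 = -14)
k(w) = √(85 + w² - 13*w) (k(w) = √(w + ((w² - 14*w) + 85)) = √(w + (85 + w² - 14*w)) = √(85 + w² - 13*w))
(36531 + k(-213))*(-5030 + A(-80)) = (36531 + √(85 + (-213)² - 13*(-213)))*(-5030 - 1*(-80)) = (36531 + √(85 + 45369 + 2769))*(-5030 + 80) = (36531 + √48223)*(-4950) = (36531 + 83*√7)*(-4950) = -180828450 - 410850*√7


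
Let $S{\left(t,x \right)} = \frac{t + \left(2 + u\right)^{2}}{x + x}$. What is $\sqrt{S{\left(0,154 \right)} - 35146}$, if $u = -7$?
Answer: $\frac{i \sqrt{833520611}}{154} \approx 187.47 i$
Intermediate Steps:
$S{\left(t,x \right)} = \frac{25 + t}{2 x}$ ($S{\left(t,x \right)} = \frac{t + \left(2 - 7\right)^{2}}{x + x} = \frac{t + \left(-5\right)^{2}}{2 x} = \left(t + 25\right) \frac{1}{2 x} = \left(25 + t\right) \frac{1}{2 x} = \frac{25 + t}{2 x}$)
$\sqrt{S{\left(0,154 \right)} - 35146} = \sqrt{\frac{25 + 0}{2 \cdot 154} - 35146} = \sqrt{\frac{1}{2} \cdot \frac{1}{154} \cdot 25 - 35146} = \sqrt{\frac{25}{308} - 35146} = \sqrt{- \frac{10824943}{308}} = \frac{i \sqrt{833520611}}{154}$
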